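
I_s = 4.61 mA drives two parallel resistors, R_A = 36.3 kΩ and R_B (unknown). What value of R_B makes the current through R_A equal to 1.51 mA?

The fraction through R_A equals R_B/(R_A+R_B).
1.51/4.61 = R_B/(R_A + R_B) → R_B = R_A · (0.3275)/(1 − 0.3275) = 36.3 × 0.4871 = 17.68 kΩ.

R_B ≈ 17.7 kΩ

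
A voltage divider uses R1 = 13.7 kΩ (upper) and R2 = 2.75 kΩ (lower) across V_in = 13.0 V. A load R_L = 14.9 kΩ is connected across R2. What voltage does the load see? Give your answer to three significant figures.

First combine the lower leg with the load: R2 ‖ R_L = 2.322 kΩ.
Voltage divider with the loaded lower leg: V_out = 13.0 × 2.322/(13.7 + 2.322) = 13.0 × 0.1449 = 1.884 V.

V_out ≈ 1.88 V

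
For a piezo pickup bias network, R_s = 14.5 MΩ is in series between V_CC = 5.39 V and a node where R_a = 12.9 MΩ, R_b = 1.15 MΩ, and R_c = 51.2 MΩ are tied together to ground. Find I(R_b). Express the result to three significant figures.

I ≈ 0.312 µA

Parallel bank: R_p = 1/(1/12.9 + 1/1.15 + 1/51.2) = 1.035 MΩ.
V_A = 5.39 × 1.035/15.53 = 0.3590 V.
Branch current I = V_A/R_b = 0.3590/1.15 = 0.3121 µA.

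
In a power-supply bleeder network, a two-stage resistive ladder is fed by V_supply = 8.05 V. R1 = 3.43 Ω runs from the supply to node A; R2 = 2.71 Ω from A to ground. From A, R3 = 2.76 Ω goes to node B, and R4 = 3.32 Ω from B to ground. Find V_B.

V_B ≈ 1.55 V

Node A sees R2 in parallel with the series input of stage 2, R3 + R4 = 6.080 Ω.
R2 ‖ (R3+R4) = 1.874 Ω.
First divider: V_A = V_supply · 1.874/(3.43 + 1.874) = 2.845 V.
V_B = V_A × 0.5461 = 1.553 V.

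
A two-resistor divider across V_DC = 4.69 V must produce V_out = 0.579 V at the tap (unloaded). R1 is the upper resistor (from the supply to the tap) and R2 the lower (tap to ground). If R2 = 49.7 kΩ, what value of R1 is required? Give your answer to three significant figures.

The divider ratio is R2/(R1+R2) = 0.579/4.69 = 0.1235.
R1 = R2·(1/k − 1) = 49.7 × 7.100 = 352.9 kΩ.

R1 ≈ 353 kΩ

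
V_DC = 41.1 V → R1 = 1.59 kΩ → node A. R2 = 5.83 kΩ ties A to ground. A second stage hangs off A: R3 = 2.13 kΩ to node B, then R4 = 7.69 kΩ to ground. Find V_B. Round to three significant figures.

Looking into the second stage from A: R3 + R4 = 9.820 kΩ appears in parallel with R2.
Effective lower resistance at A: R2 ‖ 9.820 = 3.658 kΩ.
V_A = 41.1 × 3.658/(1.59 + 3.658) = 28.65 V.
V_B = V_A × 0.7831 = 22.43 V.

V_B ≈ 22.4 V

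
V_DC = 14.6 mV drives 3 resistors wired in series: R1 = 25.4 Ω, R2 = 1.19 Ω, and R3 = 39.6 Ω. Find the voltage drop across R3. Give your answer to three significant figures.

V ≈ 8.73 mV

Series total: ΣR = 25.4 + 1.19 + 39.6 = 66.19 Ω.
V = V_DC · R/ΣR = 14.6 × 0.5983 = 8.735 mV.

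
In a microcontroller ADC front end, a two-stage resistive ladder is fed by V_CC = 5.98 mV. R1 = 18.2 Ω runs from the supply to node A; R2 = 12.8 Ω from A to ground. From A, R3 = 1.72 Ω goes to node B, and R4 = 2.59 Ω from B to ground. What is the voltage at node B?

V_B ≈ 0.541 mV

Looking into the second stage from A: R3 + R4 = 4.310 Ω appears in parallel with R2.
Effective lower resistance at A: R2 ‖ 4.310 = 3.224 Ω.
First divider: V_A = V_CC · 3.224/(18.2 + 3.224) = 0.9000 mV.
Stage 2 is unloaded, so V_B = V_A · R4/(R3+R4) = 0.9000 × 2.59/4.310 = 0.5408 mV.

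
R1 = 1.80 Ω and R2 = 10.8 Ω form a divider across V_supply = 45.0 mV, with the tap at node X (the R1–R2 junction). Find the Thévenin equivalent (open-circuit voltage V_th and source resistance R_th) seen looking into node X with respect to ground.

V_th ≈ 38.6 mV, R_th ≈ 1.54 Ω

Open-circuit (no load on X): V_th = V_supply · R2/(R1 + R2) = 45.0 × 10.8/(1.800 + 10.8) = 38.57 mV.
With V_supply suppressed (replaced by a short), R_th = R1 ‖ R2 = (1.800 × 10.8)/(1.800 + 10.8) = 1.543 Ω.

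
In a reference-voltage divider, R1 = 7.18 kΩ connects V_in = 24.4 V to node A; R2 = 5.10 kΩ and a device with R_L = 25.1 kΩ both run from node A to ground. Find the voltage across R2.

V_out ≈ 9.06 V

The load sits in parallel with R2, giving an effective lower resistance R2' = R2·R_L/(R2+R_L) = 4.239 kΩ.
Then V_out = V_in · R2'/(R1 + R2') = 24.4 × 4.239/11.42 = 9.058 V.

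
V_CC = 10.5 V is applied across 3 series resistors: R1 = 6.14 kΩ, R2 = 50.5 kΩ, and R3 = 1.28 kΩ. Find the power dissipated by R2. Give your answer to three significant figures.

P ≈ 1.66 mW

Series current I = V_CC/ΣR = 10.5/57.92 = 0.1813 mA.
P = I²R = 0.03286 × 50.5 = 1.660 mW.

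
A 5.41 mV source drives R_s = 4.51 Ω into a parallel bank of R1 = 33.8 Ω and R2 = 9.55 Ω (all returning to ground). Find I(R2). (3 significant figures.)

I ≈ 0.353 mA

Combine the parallel branches: R_p = (1/33.8 + 1/9.55)⁻¹ = 7.446 Ω.
V_A = 5.41 × 7.446/11.96 = 3.369 mV.
Branch current I = V_A/R2 = 3.369/9.55 = 0.3528 mA.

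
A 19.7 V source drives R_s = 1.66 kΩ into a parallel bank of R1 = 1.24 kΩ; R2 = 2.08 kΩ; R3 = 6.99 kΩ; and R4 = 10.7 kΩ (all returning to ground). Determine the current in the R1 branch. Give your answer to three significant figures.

I ≈ 4.50 mA

Equivalent of the parallel group: R_p = 0.6563 kΩ.
Node voltage V_A = V_in · R_p/(R_s + R_p) = 19.7 × 0.2833 = 5.582 V.
Branch current I = V_A/R1 = 5.582/1.24 = 4.501 mA.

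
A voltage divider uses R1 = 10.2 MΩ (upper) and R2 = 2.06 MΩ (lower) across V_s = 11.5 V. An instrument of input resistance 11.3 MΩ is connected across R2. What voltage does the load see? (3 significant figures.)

The load sits in parallel with R2, giving an effective lower resistance R2' = R2·R_L/(R2+R_L) = 1.742 MΩ.
Voltage divider with the loaded lower leg: V_out = 11.5 × 1.742/(10.2 + 1.742) = 11.5 × 0.1459 = 1.678 V.

V_out ≈ 1.68 V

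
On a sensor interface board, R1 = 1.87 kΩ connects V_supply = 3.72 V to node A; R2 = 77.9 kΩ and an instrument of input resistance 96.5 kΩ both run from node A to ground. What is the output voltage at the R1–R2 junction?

R2 ‖ R_L = (77.9 × 96.5)/(77.9 + 96.5) = 43.10 kΩ.
Now apply the divider: V_out = 3.72 × 0.9584 = 3.565 V.
(Unloaded it would be 3.63 V; the load pulls it down.)

V_out ≈ 3.57 V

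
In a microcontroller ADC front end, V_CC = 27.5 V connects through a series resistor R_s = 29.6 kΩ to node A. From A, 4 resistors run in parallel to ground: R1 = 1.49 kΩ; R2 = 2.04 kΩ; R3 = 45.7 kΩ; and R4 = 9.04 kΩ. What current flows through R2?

Parallel bank: R_p = 1/(1/1.49 + 1/2.04 + 1/45.7 + 1/9.04) = 0.7729 kΩ.
Node voltage V_A = V_CC · R_p/(R_s + R_p) = 27.5 × 0.02545 = 0.6998 V.
Branch current I = V_A/R2 = 0.6998/2.04 = 0.3430 mA.

I ≈ 0.343 mA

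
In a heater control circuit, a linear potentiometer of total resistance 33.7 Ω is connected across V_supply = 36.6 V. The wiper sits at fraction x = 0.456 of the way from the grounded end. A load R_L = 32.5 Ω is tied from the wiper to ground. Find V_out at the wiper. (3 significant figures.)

Lower segment x·R_p = 15.37 Ω; upper segment (1−x)·R_p = 18.33 Ω.
Lower segment in parallel with the load: 15.37 ‖ 32.5 = 10.43 Ω.
Then V_out = V_supply · 10.43/(18.33 + 10.43) = 13.27 V.

V_out ≈ 13.3 V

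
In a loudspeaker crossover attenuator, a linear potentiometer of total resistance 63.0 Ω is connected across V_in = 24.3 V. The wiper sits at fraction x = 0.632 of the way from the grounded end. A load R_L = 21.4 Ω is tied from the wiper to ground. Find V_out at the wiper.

V_out ≈ 9.12 V

The pot divides into 23.18 Ω above the wiper and 39.82 Ω below.
R_L loads the lower segment: effective lower R = 13.92 Ω.
Then V_out = V_in · 13.92/(23.18 + 13.92) = 9.116 V.
(Unloaded: V_out = x·V_in = 15.4 V.)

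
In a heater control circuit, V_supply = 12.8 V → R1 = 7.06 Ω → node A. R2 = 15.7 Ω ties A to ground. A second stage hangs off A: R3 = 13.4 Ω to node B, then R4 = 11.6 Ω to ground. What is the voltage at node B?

V_B ≈ 3.43 V

Looking into the second stage from A: R3 + R4 = 25.00 Ω appears in parallel with R2.
R2 ‖ (R3+R4) = 9.644 Ω.
So V_A = 12.8 × 0.5773 = 7.390 V.
V_B = V_A × 0.4640 = 3.429 V.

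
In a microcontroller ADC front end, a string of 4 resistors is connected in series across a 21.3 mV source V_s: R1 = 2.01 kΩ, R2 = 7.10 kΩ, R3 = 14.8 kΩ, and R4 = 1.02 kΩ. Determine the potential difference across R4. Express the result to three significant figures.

V ≈ 0.871 mV

ΣR = 2.01 + 7.10 + 14.8 + 1.02 = 24.93 kΩ.
By the voltage-divider rule, V = 21.3 × 1.020/24.93 = 0.8715 mV.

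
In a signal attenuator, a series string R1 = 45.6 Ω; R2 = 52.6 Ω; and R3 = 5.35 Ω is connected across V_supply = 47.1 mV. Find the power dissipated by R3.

P ≈ 1.11 µW

Series current I = V_supply/ΣR = 47.1/103.5 = 0.4549 mA.
P(R3) = I²·R3 = (0.4549)² × 5.35 = 1.107 µW.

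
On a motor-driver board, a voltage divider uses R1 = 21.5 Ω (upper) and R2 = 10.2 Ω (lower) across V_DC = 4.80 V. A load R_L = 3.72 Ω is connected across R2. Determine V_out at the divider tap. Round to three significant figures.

R2 ‖ R_L = (10.2 × 3.72)/(10.2 + 3.72) = 2.726 Ω.
Then V_out = V_DC · R2'/(R1 + R2') = 4.80 × 2.726/24.23 = 0.5401 V.
(Unloaded it would be 1.54 V; the load pulls it down.)

V_out ≈ 0.540 V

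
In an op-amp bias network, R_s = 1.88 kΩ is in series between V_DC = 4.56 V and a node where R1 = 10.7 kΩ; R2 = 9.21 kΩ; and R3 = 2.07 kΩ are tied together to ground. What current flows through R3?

I ≈ 0.963 mA

Combine the parallel branches: R_p = (1/10.7 + 1/9.21 + 1/2.07)⁻¹ = 1.460 kΩ.
Node voltage V_A = V_DC · R_p/(R_s + R_p) = 4.56 × 0.4371 = 1.993 V.
Branch current I = V_A/R3 = 1.993/2.07 = 0.9628 mA.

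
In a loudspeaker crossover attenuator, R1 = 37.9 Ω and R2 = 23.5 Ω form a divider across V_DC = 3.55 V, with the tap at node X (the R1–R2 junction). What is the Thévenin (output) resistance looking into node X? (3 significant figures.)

R_th ≈ 14.5 Ω

Looking into X with the source shorted: R_th = R1·R2/(R1+R2) = 37.90 × 23.5/61.40 = 14.51 Ω.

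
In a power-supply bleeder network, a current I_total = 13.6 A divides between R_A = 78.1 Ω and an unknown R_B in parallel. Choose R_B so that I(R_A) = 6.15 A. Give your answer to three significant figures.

Two-branch current divider: I_A = I_total · R_B/(R_A + R_B).
With f = 0.4522, R_B = R_A · f/(1−f) = 78.1 × 0.8255 = 64.47 Ω.

R_B ≈ 64.5 Ω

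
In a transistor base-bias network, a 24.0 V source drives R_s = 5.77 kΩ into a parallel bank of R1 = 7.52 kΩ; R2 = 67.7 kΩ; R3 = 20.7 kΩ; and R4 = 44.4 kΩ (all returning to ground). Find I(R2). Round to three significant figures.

I ≈ 0.157 mA

Combine the parallel branches: R_p = (1/7.52 + 1/67.7 + 1/20.7 + 1/44.4)⁻¹ = 4.575 kΩ.
V_A by voltage divider: V_A = 24.0 × 4.575/(5.77 + 4.575) = 10.61 V.
I(R2) = V_A / R2 = 10.61/67.7 = 0.1568 mA.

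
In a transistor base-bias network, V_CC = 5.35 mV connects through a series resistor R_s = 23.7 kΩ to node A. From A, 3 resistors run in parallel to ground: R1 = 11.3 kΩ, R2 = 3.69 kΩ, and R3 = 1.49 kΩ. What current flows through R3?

I ≈ 0.141 µA

Combine the parallel branches: R_p = (1/11.3 + 1/3.69 + 1/1.49)⁻¹ = 0.9703 kΩ.
V_A by voltage divider: V_A = 5.35 × 0.9703/(23.7 + 0.9703) = 0.2104 mV.
Branch current I = V_A/R3 = 0.2104/1.49 = 0.1412 µA.
(Equivalently: I_total = 0.2169 µA, then current-divider fraction G_k/ΣG = 0.6512.)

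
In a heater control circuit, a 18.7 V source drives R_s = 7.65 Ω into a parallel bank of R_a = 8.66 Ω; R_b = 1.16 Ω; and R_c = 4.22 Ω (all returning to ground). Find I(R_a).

Equivalent of the parallel group: R_p = 0.8234 Ω.
V_A by voltage divider: V_A = 18.7 × 0.8234/(7.65 + 0.8234) = 1.817 V.
I(R_a) = V_A / R_a = 1.817/8.66 = 0.2098 A.

I ≈ 0.210 A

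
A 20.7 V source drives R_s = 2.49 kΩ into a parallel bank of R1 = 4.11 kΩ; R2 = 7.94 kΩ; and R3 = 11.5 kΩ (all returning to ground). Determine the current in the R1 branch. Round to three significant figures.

Equivalent of the parallel group: R_p = 2.192 kΩ.
Node voltage V_A = V_s · R_p/(R_s + R_p) = 20.7 × 0.4682 = 9.691 V.
I(R1) = V_A / R1 = 9.691/4.11 = 2.358 mA.

I ≈ 2.36 mA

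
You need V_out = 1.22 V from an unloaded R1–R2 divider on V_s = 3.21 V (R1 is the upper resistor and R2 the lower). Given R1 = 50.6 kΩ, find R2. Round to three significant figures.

R2 ≈ 31.0 kΩ

V_out/V_s = R2/(R1+R2) = 0.3801.
R2 = R1 · 0.3801/(1 − 0.3801) = 31.02 kΩ.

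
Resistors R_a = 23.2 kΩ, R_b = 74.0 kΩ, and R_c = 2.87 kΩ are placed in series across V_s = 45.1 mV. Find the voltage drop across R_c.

Series total: ΣR = 23.2 + 74.0 + 2.87 = 100.1 kΩ.
By the voltage-divider rule, V = 45.1 × 2.870/100.1 = 1.293 mV.

V ≈ 1.29 mV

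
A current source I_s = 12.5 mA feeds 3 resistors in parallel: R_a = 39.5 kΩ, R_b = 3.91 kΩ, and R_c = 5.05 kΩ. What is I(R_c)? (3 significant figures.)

Total conductance ΣG = 1/39.5 + 1/3.91 + 1/5.05 = 0.4791 (units of 1/kΩ).
R_c takes the fraction G_k/ΣG = 0.1980/0.4791 = 0.4133, so I = 12.5 × 0.4133 = 5.167 mA.

I ≈ 5.17 mA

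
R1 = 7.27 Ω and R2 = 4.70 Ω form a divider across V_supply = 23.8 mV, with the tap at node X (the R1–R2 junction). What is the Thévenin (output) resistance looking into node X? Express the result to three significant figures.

Zeroing V_supply shorts the top of R1 to ground, so R_th = R1 ‖ R2 = 2.855 Ω.

R_th ≈ 2.85 Ω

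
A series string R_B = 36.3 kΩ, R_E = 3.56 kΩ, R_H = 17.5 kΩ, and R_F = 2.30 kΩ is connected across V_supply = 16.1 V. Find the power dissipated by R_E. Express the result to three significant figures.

P ≈ 0.259 mW

ΣR = 59.66 kΩ → I = 16.1/59.66 = 0.2699 mA.
P(R_E) = I²·R_E = (0.2699)² × 3.56 = 0.2593 mW.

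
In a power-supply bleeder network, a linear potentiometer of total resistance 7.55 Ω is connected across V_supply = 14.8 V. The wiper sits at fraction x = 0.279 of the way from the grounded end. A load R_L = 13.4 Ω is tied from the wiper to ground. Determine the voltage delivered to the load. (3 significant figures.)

Split the track: R_lower = x·R_p = 2.106 Ω, R_upper = (1−x)·R_p = 5.444 Ω.
Lower segment in parallel with the load: 2.106 ‖ 13.4 = 1.820 Ω.
Then V_out = V_supply · 1.820/(5.444 + 1.820) = 3.709 V.

V_out ≈ 3.71 V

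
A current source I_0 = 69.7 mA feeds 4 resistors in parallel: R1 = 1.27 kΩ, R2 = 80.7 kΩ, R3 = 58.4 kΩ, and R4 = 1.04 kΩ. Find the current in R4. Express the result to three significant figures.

I ≈ 37.7 mA

ΣG = 1/1.27 + 1/80.7 + 1/58.4 + 1/1.04 = 1.778.
Current divider: I(R4) = I_0 · G_k/ΣG = 69.7 × (0.9615/1.778) = 69.7 × 0.5407 = 37.68 mA.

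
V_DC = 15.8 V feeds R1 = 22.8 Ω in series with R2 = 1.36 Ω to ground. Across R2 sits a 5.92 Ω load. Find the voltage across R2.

V_out ≈ 0.731 V

First combine the lower leg with the load: R2 ‖ R_L = 1.106 Ω.
Voltage divider with the loaded lower leg: V_out = 15.8 × 1.106/(22.8 + 1.106) = 15.8 × 0.04626 = 0.7309 V.
(Unloaded it would be 0.889 V; the load pulls it down.)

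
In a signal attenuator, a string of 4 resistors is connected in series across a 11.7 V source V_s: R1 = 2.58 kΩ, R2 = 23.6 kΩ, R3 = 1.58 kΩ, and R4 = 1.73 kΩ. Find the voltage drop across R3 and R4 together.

V ≈ 1.31 V

Series total: ΣR = 2.58 + 23.6 + 1.58 + 1.73 = 29.49 kΩ.
R_{R3..R4} = 1.58 + 1.73 = 3.310 kΩ.
Voltage divider: V = V_s · (3.310 / 29.49) = 11.7 × 0.1122 = 1.313 V.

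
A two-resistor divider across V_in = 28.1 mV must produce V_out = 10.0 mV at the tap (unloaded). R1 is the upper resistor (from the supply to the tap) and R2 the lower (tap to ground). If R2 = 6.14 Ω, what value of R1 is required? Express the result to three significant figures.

R1 ≈ 11.1 Ω

Required fraction k = V_out/V_in = 0.3559.
So R1 = R2 · (V_in/V_out − 1) = 6.14 × (28.1/10.0 − 1) = 6.14 × 1.810 = 11.11 Ω.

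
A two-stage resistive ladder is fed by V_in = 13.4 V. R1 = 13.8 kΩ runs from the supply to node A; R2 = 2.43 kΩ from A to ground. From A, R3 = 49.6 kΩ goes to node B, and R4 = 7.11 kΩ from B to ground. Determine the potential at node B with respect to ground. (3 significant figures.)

Looking into the second stage from A: R3 + R4 = 56.71 kΩ appears in parallel with R2.
R2 ‖ (R3+R4) = 2.330 kΩ.
First divider: V_A = V_in · 2.330/(13.8 + 2.330) = 1.936 V.
Then the unloaded second divider: V_B = V_A × R4/(R3+R4) = 1.936 × 0.1254 = 0.2427 V.

V_B ≈ 0.243 V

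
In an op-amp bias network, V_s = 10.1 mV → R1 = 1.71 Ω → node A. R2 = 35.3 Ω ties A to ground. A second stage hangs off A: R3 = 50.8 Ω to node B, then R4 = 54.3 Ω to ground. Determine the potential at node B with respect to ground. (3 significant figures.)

The second stage (R3 + R4 = 105.1 Ω) loads node A in parallel with R2.
Effective lower resistance at A: R2 ‖ 105.1 = 26.42 Ω.
V_A = 10.1 × 26.42/(1.71 + 26.42) = 9.486 mV.
Stage 2 is unloaded, so V_B = V_A · R4/(R3+R4) = 9.486 × 54.3/105.1 = 4.901 mV.

V_B ≈ 4.90 mV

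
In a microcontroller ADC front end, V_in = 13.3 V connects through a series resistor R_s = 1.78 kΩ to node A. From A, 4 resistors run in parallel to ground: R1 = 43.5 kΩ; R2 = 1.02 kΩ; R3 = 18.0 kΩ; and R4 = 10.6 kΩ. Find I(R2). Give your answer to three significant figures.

Equivalent of the parallel group: R_p = 0.8671 kΩ.
V_A by voltage divider: V_A = 13.3 × 0.8671/(1.78 + 0.8671) = 4.357 V.
Branch current I = V_A/R2 = 4.357/1.02 = 4.271 mA.

I ≈ 4.27 mA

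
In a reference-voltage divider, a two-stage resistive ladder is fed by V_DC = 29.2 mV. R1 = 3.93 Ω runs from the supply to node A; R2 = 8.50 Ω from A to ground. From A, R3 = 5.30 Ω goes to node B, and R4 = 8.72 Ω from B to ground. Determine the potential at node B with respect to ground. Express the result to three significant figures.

Looking into the second stage from A: R3 + R4 = 14.02 Ω appears in parallel with R2.
R2 ‖ (R3+R4) = 5.292 Ω.
So V_A = 29.2 × 0.5738 = 16.76 mV.
Stage 2 is unloaded, so V_B = V_A · R4/(R3+R4) = 16.76 × 8.72/14.02 = 10.42 mV.

V_B ≈ 10.4 mV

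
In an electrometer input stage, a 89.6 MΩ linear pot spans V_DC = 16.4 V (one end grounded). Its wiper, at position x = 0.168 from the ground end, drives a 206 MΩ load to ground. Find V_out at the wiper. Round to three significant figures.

Split the track: R_lower = x·R_p = 15.05 MΩ, R_upper = (1−x)·R_p = 74.55 MΩ.
R_L loads the lower segment: effective lower R = 14.03 MΩ.
Loaded-divider output: V_out = 16.4 × 0.1584 = 2.597 V.

V_out ≈ 2.60 V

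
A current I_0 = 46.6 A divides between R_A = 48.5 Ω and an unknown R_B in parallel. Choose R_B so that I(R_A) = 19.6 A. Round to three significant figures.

R_B ≈ 35.2 Ω

Two-branch current divider: I_A = I_0 · R_B/(R_A + R_B).
With f = 0.4206, R_B = R_A · f/(1−f) = 48.5 × 0.7259 = 35.21 Ω.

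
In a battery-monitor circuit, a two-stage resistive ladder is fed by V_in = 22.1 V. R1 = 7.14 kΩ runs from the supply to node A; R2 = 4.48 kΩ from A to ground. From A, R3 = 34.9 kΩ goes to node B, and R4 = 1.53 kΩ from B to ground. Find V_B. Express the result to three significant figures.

Node A sees R2 in parallel with the series input of stage 2, R3 + R4 = 36.43 kΩ.
R2 ‖ (R3+R4) = 3.989 kΩ.
V_A = 22.1 × 3.989/(7.14 + 3.989) = 7.922 V.
Stage 2 is unloaded, so V_B = V_A · R4/(R3+R4) = 7.922 × 1.53/36.43 = 0.3327 V.

V_B ≈ 0.333 V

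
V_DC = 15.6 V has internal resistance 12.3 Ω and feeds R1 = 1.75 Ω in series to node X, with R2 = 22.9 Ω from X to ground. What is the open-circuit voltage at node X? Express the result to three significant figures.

V_th ≈ 9.67 V

R1' = 12.3 + 1.75 = 14.05 Ω (source resistance + R1).
Open-circuit (no load on X): V_th = V_DC · R2/(R1' + R2) = 15.6 × 22.9/(14.05 + 22.9) = 9.668 V.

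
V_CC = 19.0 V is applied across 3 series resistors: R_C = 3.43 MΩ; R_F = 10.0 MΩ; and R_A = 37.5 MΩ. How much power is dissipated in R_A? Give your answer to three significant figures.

Series current I = V_CC/ΣR = 19.0/50.93 = 0.3731 µA.
V(R_A) = I·R = 13.99 V; P = V·I = 13.99 × 0.3731 = 5.219 µW.

P ≈ 5.22 µW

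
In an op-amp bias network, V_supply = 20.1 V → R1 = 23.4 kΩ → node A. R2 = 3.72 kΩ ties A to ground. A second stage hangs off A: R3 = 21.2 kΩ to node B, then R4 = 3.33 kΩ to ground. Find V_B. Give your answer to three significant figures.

The second stage (R3 + R4 = 24.53 kΩ) loads node A in parallel with R2.
Effective lower resistance at A: R2 ‖ 24.53 = 3.230 kΩ.
V_A = 20.1 × 3.230/(23.4 + 3.230) = 2.438 V.
V_B = V_A × 0.1358 = 0.3310 V.

V_B ≈ 0.331 V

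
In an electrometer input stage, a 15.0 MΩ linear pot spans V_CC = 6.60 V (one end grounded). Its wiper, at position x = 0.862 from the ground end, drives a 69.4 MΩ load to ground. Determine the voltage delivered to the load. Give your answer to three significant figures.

Split the track: R_lower = x·R_p = 12.93 MΩ, R_upper = (1−x)·R_p = 2.070 MΩ.
R_L loads the lower segment: effective lower R = 10.90 MΩ.
V_out = 6.60 × 10.90/(2.070 + 10.90) = 5.547 V.

V_out ≈ 5.55 V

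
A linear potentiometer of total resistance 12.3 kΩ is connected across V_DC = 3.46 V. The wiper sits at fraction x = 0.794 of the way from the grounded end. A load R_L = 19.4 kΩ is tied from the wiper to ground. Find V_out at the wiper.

V_out ≈ 2.49 V

The pot divides into 2.534 kΩ above the wiper and 9.766 kΩ below.
Lower segment in parallel with the load: 9.766 ‖ 19.4 = 6.496 kΩ.
Loaded-divider output: V_out = 3.46 × 0.7194 = 2.489 V.
(Unloaded: V_out = x·V_DC = 2.75 V.)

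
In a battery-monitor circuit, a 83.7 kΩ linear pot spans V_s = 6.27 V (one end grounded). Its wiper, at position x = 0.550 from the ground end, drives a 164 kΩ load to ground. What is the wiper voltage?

V_out ≈ 3.06 V

The pot divides into 37.66 kΩ above the wiper and 46.04 kΩ below.
(x·R_p) ‖ R_L = 35.95 kΩ.
Loaded-divider output: V_out = 6.27 × 0.4883 = 3.062 V.
(Unloaded: V_out = x·V_s = 3.45 V.)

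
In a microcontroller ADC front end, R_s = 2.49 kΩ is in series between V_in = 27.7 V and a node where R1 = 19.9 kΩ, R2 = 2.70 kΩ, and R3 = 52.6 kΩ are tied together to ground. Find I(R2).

I ≈ 4.90 mA

Equivalent of the parallel group: R_p = 2.275 kΩ.
V_A = 27.7 × 2.275/4.765 = 13.22 V.
Branch current I = V_A/R2 = 13.22/2.70 = 4.898 mA.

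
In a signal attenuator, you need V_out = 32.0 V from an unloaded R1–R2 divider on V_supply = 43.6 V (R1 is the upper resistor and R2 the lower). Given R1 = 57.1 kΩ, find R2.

Required fraction k = V_out/V_supply = 0.7339.
Rearranging, R2 = R1·k/(1−k) = 57.1 × 2.759 = 157.5 kΩ.

R2 ≈ 158 kΩ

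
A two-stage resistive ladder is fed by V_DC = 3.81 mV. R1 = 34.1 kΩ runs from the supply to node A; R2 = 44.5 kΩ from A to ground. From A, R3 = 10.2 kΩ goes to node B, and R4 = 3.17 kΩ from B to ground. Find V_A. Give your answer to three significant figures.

Looking into the second stage from A: R3 + R4 = 13.37 kΩ appears in parallel with R2.
R2 ‖ (R3+R4) = 10.28 kΩ.
First divider: V_A = V_DC · 10.28/(34.1 + 10.28) = 0.8826 mV.

V_A ≈ 0.883 mV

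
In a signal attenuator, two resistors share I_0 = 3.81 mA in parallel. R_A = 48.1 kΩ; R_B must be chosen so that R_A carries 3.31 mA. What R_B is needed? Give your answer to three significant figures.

R_B ≈ 318 kΩ

In a two-way split, I_A/I_0 = R_B/(R_A + R_B).
3.31/3.81 = R_B/(R_A + R_B) → R_B = R_A · (0.8688)/(1 − 0.8688) = 48.1 × 6.620 = 318.4 kΩ.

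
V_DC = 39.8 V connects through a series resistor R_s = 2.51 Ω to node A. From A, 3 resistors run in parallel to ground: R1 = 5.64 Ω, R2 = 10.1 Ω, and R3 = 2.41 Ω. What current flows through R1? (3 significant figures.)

Parallel bank: R_p = 1/(1/5.64 + 1/10.1 + 1/2.41) = 1.447 Ω.
V_A by voltage divider: V_A = 39.8 × 1.447/(2.51 + 1.447) = 14.55 V.
I(R1) = V_A / R1 = 14.55/5.64 = 2.580 A.

I ≈ 2.58 A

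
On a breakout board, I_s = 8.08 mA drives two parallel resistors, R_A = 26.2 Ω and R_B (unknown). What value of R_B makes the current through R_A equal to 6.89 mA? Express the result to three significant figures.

R_B ≈ 152 Ω

In a two-way split, I_A/I_s = R_B/(R_A + R_B).
With f = 0.8527, R_B = R_A · f/(1−f) = 26.2 × 5.790 = 151.7 Ω.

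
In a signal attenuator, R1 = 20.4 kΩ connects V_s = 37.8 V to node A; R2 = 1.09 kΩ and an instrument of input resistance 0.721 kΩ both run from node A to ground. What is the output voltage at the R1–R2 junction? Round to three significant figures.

V_out ≈ 0.787 V

First combine the lower leg with the load: R2 ‖ R_L = 0.4340 kΩ.
Now apply the divider: V_out = 37.8 × 0.02083 = 0.7873 V.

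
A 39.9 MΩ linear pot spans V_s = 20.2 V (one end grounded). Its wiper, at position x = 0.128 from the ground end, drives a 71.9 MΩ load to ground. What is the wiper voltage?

Split the track: R_lower = x·R_p = 5.107 MΩ, R_upper = (1−x)·R_p = 34.79 MΩ.
Lower segment in parallel with the load: 5.107 ‖ 71.9 = 4.768 MΩ.
V_out = 20.2 × 4.768/(34.79 + 4.768) = 2.435 V.

V_out ≈ 2.43 V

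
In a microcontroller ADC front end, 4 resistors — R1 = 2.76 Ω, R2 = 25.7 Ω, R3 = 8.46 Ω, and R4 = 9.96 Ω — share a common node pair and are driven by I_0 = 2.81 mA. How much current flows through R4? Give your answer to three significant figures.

Conductances: ΣG = 1/2.76 + 1/25.7 + 1/8.46 + 1/9.96 = 0.6198 (1/Ω).
By the current-divider rule, I = I_0 · G_k/ΣG = 2.81 × 0.1620 = 0.4552 mA.

I ≈ 0.455 mA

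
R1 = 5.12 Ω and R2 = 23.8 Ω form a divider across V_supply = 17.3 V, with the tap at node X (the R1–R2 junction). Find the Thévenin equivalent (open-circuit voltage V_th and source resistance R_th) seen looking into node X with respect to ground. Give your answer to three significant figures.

V_th ≈ 14.2 V, R_th ≈ 4.21 Ω

With X open, the divider is unloaded: V_th = 17.3 × 23.8/28.92 = 14.24 V.
Zeroing V_supply shorts the top of R1 to ground, so R_th = R1 ‖ R2 = 4.214 Ω.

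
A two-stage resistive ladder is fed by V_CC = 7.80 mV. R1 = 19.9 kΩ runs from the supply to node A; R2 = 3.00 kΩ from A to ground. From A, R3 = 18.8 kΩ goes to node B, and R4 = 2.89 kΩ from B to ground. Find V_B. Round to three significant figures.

V_B ≈ 0.122 mV

The second stage (R3 + R4 = 21.69 kΩ) loads node A in parallel with R2.
R2 ‖ (R3+R4) = 2.635 kΩ.
So V_A = 7.80 × 0.1169 = 0.9122 mV.
V_B = V_A × 0.1332 = 0.1215 mV.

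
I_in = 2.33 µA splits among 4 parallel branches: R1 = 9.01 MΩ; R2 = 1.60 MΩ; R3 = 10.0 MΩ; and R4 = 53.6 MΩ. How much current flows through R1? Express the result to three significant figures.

I ≈ 0.303 µA

Total conductance ΣG = 1/9.01 + 1/1.60 + 1/10.0 + 1/53.6 = 0.8546 (units of 1/MΩ).
By the current-divider rule, I = I_in · G_k/ΣG = 2.33 × 0.1299 = 0.3026 µA.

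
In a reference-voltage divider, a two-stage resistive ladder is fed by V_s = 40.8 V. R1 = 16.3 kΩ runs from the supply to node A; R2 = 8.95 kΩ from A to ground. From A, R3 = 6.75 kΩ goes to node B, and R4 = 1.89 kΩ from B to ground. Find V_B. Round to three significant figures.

V_B ≈ 1.90 V

Looking into the second stage from A: R3 + R4 = 8.640 kΩ appears in parallel with R2.
R2 ‖ (R3+R4) = 4.396 kΩ.
First divider: V_A = V_s · 4.396/(16.3 + 4.396) = 8.666 V.
Then the unloaded second divider: V_B = V_A × R4/(R3+R4) = 8.666 × 0.2187 = 1.896 V.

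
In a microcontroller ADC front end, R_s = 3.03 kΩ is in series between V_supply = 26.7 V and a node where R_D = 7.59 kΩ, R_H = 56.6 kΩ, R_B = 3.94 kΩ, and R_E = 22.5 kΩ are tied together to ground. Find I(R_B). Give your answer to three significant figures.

Parallel bank: R_p = 1/(1/7.59 + 1/56.6 + 1/3.94 + 1/22.5) = 2.234 kΩ.
V_A by voltage divider: V_A = 26.7 × 2.234/(3.03 + 2.234) = 11.33 V.
Branch current I = V_A/R_B = 11.33/3.94 = 2.876 mA.
(Check via current divider: I_total = 5.072 mA; share G_k/ΣG = 0.5669 → same result.)

I ≈ 2.88 mA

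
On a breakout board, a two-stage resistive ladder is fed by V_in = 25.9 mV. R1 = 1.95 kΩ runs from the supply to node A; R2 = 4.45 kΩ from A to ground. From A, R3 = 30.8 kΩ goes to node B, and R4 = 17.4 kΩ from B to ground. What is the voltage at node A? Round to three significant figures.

The second stage (R3 + R4 = 48.20 kΩ) loads node A in parallel with R2.
Effective lower resistance at A: R2 ‖ 48.20 = 4.074 kΩ.
V_A = 25.9 × 4.074/(1.95 + 4.074) = 17.52 mV.

V_A ≈ 17.5 mV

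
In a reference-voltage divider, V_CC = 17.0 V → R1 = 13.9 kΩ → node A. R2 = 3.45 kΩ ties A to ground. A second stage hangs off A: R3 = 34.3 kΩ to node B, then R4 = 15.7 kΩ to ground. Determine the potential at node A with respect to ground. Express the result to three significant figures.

V_A ≈ 3.20 V

Looking into the second stage from A: R3 + R4 = 50.00 kΩ appears in parallel with R2.
Effective lower resistance at A: R2 ‖ 50.00 = 3.227 kΩ.
V_A = 17.0 × 3.227/(13.9 + 3.227) = 3.203 V.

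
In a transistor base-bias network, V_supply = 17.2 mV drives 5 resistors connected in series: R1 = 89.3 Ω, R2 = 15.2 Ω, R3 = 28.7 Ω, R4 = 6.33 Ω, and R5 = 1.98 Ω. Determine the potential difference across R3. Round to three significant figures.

ΣR = 89.3 + 15.2 + 28.7 + 6.33 + 1.98 = 141.5 Ω.
Voltage divider: V = V_supply · (28.70 / 141.5) = 17.2 × 0.2028 = 3.488 mV.

V ≈ 3.49 mV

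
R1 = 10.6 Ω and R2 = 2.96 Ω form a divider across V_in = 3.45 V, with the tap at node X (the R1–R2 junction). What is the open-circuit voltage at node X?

With X open, the divider is unloaded: V_th = 3.45 × 2.96/13.56 = 0.7531 V.

V_th ≈ 0.753 V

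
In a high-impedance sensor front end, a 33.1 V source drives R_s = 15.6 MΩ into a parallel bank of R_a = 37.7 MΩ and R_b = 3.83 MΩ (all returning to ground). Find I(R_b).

I ≈ 1.58 µA

Parallel bank: R_p = 1/(1/37.7 + 1/3.83) = 3.477 MΩ.
V_A by voltage divider: V_A = 33.1 × 3.477/(15.6 + 3.477) = 6.033 V.
Branch current I = V_A/R_b = 6.033/3.83 = 1.575 µA.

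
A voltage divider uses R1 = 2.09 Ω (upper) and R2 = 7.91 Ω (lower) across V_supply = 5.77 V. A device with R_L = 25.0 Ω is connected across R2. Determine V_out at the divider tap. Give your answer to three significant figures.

First combine the lower leg with the load: R2 ‖ R_L = 6.009 Ω.
Voltage divider with the loaded lower leg: V_out = 5.77 × 6.009/(2.09 + 6.009) = 5.77 × 0.7419 = 4.281 V.

V_out ≈ 4.28 V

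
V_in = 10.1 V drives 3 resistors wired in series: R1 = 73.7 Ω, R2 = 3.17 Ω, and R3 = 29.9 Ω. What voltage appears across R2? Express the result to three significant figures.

Total series resistance ΣR = 73.7 + 3.17 + 29.9 = 106.8 Ω.
Voltage divider: V = V_in · (3.170 / 106.8) = 10.1 × 0.02969 = 0.2999 V.

V ≈ 0.300 V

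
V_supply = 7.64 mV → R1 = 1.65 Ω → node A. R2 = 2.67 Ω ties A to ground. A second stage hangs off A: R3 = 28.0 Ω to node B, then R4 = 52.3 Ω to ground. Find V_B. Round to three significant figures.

Looking into the second stage from A: R3 + R4 = 80.30 Ω appears in parallel with R2.
R2 ‖ (R3+R4) = 2.584 Ω.
V_A = 7.64 × 2.584/(1.65 + 2.584) = 4.663 mV.
V_B = V_A × 0.6513 = 3.037 mV.

V_B ≈ 3.04 mV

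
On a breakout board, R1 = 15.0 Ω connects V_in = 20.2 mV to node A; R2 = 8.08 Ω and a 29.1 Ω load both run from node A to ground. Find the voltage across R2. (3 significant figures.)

V_out ≈ 5.99 mV

The load sits in parallel with R2, giving an effective lower resistance R2' = R2·R_L/(R2+R_L) = 6.324 Ω.
Then V_out = V_in · R2'/(R1 + R2') = 20.2 × 6.324/21.32 = 5.991 mV.
(Unloaded it would be 7.07 mV; the load pulls it down.)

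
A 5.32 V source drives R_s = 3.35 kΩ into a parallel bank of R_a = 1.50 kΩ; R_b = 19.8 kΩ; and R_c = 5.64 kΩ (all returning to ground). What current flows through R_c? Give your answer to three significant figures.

I ≈ 0.236 mA

Combine the parallel branches: R_p = (1/1.50 + 1/19.8 + 1/5.64)⁻¹ = 1.118 kΩ.
V_A = 5.32 × 1.118/4.468 = 1.331 V.
Branch current I = V_A/R_c = 1.331/5.64 = 0.2360 mA.
(Check via current divider: I_total = 1.191 mA; share G_k/ΣG = 0.1982 → same result.)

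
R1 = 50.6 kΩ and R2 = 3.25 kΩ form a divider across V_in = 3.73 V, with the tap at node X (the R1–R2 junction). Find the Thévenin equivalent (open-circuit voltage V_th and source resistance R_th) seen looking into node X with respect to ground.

V_th ≈ 0.225 V, R_th ≈ 3.05 kΩ

Open-circuit (no load on X): V_th = V_in · R2/(R1 + R2) = 3.73 × 3.25/(50.60 + 3.25) = 0.2251 V.
With V_in suppressed (replaced by a short), R_th = R1 ‖ R2 = (50.60 × 3.25)/(50.60 + 3.25) = 3.054 kΩ.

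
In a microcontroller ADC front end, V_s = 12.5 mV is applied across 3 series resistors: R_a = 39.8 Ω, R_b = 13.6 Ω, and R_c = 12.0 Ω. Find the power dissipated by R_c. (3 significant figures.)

P ≈ 0.438 µW

ΣR = 65.40 Ω → I = 12.5/65.40 = 0.1911 mA.
P = I²R = 0.03653 × 12.0 = 0.4384 µW.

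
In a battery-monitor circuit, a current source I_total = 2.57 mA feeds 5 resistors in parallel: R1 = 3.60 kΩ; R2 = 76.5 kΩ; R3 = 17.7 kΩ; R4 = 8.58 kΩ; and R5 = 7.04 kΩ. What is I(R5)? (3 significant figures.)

I ≈ 0.602 mA

ΣG = 1/3.60 + 1/76.5 + 1/17.7 + 1/8.58 + 1/7.04 = 0.6059.
Current divider: I(R5) = I_total · G_k/ΣG = 2.57 × (0.1420/0.6059) = 2.57 × 0.2344 = 0.6025 mA.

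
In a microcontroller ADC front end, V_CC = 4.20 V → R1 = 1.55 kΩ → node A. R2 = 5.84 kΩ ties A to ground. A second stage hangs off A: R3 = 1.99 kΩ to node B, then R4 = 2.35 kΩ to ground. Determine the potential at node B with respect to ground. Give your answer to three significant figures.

Looking into the second stage from A: R3 + R4 = 4.340 kΩ appears in parallel with R2.
R2 ‖ (R3+R4) = 2.490 kΩ.
So V_A = 4.20 × 0.6163 = 2.589 V.
V_B = V_A × 0.5415 = 1.402 V.

V_B ≈ 1.40 V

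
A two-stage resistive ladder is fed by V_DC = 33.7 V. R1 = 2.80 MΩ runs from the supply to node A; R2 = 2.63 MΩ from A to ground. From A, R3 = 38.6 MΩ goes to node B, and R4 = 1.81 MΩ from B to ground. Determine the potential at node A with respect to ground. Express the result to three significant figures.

V_A ≈ 15.8 V

The second stage (R3 + R4 = 40.41 MΩ) loads node A in parallel with R2.
Effective lower resistance at A: R2 ‖ 40.41 = 2.469 MΩ.
So V_A = 33.7 × 0.4686 = 15.79 V.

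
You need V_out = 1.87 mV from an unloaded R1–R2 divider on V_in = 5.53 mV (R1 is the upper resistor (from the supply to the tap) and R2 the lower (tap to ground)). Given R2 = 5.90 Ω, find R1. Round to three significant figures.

V_out/V_in = R2/(R1+R2) = 0.3382.
R1 = R2·(1/k − 1) = 5.90 × 1.957 = 11.55 Ω.

R1 ≈ 11.5 Ω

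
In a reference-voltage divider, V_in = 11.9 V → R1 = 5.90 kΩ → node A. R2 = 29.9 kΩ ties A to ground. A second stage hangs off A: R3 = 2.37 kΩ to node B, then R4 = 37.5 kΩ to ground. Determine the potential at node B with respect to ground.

V_B ≈ 8.32 V

Looking into the second stage from A: R3 + R4 = 39.87 kΩ appears in parallel with R2.
R2 ‖ (R3+R4) = 17.09 kΩ.
V_A = 11.9 × 17.09/(5.90 + 17.09) = 8.846 V.
V_B = V_A × 0.9406 = 8.320 V.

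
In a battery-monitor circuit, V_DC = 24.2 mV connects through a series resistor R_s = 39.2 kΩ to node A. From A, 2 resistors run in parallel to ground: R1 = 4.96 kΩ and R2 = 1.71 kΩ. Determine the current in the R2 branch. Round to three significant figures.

Combine the parallel branches: R_p = (1/4.96 + 1/1.71)⁻¹ = 1.272 kΩ.
V_A = 24.2 × 1.272/40.47 = 0.7604 mV.
Branch current I = V_A/R2 = 0.7604/1.71 = 0.4447 µA.
(Equivalently: I_total = 0.5980 µA, then current-divider fraction G_k/ΣG = 0.7436.)

I ≈ 0.445 µA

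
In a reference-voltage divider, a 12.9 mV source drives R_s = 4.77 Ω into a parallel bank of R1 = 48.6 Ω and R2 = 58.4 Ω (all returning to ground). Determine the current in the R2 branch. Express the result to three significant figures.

Parallel bank: R_p = 1/(1/48.6 + 1/58.4) = 26.53 Ω.
V_A by voltage divider: V_A = 12.9 × 26.53/(4.77 + 26.53) = 10.93 mV.
I(R2) = V_A / R2 = 10.93/58.4 = 0.1872 mA.
(Equivalently: I_total = 0.4122 mA, then current-divider fraction G_k/ΣG = 0.4542.)

I ≈ 0.187 mA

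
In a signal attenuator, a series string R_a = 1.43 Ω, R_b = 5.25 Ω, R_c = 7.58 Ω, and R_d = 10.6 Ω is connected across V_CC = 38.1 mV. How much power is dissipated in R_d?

P ≈ 24.9 µW

ΣR = 24.86 Ω → I = 38.1/24.86 = 1.533 mA.
P(R_d) = I²·R_d = (1.533)² × 10.6 = 24.90 µW.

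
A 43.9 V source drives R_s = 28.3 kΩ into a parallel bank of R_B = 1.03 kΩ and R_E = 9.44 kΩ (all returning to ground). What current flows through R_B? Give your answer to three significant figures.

I ≈ 1.35 mA

Equivalent of the parallel group: R_p = 0.9287 kΩ.
V_A = 43.9 × 0.9287/29.23 = 1.395 V.
I(R_B) = V_A / R_B = 1.395/1.03 = 1.354 mA.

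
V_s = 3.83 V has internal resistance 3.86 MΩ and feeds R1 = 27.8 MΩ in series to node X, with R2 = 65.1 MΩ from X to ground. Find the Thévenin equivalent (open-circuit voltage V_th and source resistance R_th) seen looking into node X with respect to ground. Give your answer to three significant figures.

R1' = 3.86 + 27.8 = 31.66 MΩ (source resistance + R1).
V_th is the unloaded tap voltage: V_s · R2/(R1'+R2) = 3.83 × 0.6728 = 2.577 V.
Zeroing V_s shorts the top of R1' to ground, so R_th = R1' ‖ R2 = 21.30 MΩ.

V_th ≈ 2.58 V, R_th ≈ 21.3 MΩ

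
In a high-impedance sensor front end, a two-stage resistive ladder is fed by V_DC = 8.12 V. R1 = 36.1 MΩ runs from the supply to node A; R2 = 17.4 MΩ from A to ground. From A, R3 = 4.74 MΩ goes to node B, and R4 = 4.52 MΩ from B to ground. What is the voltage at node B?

V_B ≈ 0.568 V

Node A sees R2 in parallel with the series input of stage 2, R3 + R4 = 9.260 MΩ.
Effective lower resistance at A: R2 ‖ 9.260 = 6.044 MΩ.
V_A = 8.12 × 6.044/(36.1 + 6.044) = 1.164 V.
Stage 2 is unloaded, so V_B = V_A · R4/(R3+R4) = 1.164 × 4.52/9.260 = 0.5684 V.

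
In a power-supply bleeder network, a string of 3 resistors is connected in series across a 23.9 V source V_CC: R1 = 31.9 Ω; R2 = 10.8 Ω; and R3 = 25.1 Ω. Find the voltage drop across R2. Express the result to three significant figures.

V ≈ 3.81 V

Total series resistance ΣR = 31.9 + 10.8 + 25.1 = 67.80 Ω.
Voltage divider: V = V_CC · (10.80 / 67.80) = 23.9 × 0.1593 = 3.807 V.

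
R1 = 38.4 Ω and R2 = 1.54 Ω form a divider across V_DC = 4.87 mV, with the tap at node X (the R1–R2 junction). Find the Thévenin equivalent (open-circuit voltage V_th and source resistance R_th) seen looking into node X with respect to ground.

With X open, the divider is unloaded: V_th = 4.87 × 1.54/39.94 = 0.1878 mV.
Zeroing V_DC shorts the top of R1 to ground, so R_th = R1 ‖ R2 = 1.481 Ω.

V_th ≈ 0.188 mV, R_th ≈ 1.48 Ω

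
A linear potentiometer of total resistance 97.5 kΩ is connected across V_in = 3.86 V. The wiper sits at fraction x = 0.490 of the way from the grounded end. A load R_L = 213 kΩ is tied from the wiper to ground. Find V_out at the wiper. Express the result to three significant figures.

Split the track: R_lower = x·R_p = 47.77 kΩ, R_upper = (1−x)·R_p = 49.73 kΩ.
R_L loads the lower segment: effective lower R = 39.02 kΩ.
Then V_out = V_in · 39.02/(49.73 + 39.02) = 1.697 V.

V_out ≈ 1.70 V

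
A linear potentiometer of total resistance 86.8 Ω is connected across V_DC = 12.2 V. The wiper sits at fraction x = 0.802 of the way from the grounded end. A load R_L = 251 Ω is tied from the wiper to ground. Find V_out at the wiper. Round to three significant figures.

The pot divides into 17.19 Ω above the wiper and 69.61 Ω below.
R_L loads the lower segment: effective lower R = 54.50 Ω.
Loaded-divider output: V_out = 12.2 × 0.7603 = 9.275 V.

V_out ≈ 9.28 V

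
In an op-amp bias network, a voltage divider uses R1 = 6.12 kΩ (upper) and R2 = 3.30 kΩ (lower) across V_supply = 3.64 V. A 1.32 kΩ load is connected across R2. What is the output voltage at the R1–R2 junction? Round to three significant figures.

V_out ≈ 0.486 V

First combine the lower leg with the load: R2 ‖ R_L = 0.9429 kΩ.
Then V_out = V_supply · R2'/(R1 + R2') = 3.64 × 0.9429/7.063 = 0.4859 V.
(Unloaded it would be 1.28 V; the load pulls it down.)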